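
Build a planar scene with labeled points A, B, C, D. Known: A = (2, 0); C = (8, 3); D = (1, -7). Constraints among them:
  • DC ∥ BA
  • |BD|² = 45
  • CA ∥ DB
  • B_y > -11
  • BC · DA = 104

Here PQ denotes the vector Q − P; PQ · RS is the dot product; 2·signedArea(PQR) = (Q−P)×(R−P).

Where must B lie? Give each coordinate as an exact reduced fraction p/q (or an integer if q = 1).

1. B_x = -5  [DC ∥ BA ∩ CA ∥ DB]
2. B_y = -10  [DC ∥ BA ∩ CA ∥ DB]
   → B = (-5, -10)

B = (-5, -10)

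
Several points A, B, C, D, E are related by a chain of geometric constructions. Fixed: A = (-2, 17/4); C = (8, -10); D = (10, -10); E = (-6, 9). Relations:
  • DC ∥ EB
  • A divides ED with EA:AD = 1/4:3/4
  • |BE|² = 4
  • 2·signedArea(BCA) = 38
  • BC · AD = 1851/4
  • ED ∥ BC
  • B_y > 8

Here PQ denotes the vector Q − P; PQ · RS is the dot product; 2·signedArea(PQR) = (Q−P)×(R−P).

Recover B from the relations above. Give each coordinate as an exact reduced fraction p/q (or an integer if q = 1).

1. B_x = -8  [ED ∥ BC ∩ DC ∥ EB]
2. B_y = 9  [ED ∥ BC ∩ DC ∥ EB]
   → B = (-8, 9)

B = (-8, 9)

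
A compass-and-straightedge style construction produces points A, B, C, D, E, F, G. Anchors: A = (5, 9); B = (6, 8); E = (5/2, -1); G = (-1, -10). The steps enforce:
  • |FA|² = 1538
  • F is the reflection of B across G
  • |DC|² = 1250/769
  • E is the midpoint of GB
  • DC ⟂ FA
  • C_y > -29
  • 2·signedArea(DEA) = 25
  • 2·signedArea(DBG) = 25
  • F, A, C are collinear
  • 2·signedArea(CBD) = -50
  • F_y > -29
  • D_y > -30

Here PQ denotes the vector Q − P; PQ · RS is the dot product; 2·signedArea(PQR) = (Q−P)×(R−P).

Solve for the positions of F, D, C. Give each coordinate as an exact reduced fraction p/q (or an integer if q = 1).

C = (-6308/769, -21976/769)
D = (-7, -29)
F = (-8, -28)

1. F_x = -8  [F is the reflection of B across G]
2. F_y = -28  [F is the reflection of B across G]
   → F = (-8, -28)
3. D_x = -7  [2·signedArea(DBG) = 25 ∩ 2·signedArea(DEA) = 25]
4. D_y = -29  [2·signedArea(DBG) = 25 ∩ 2·signedArea(DEA) = 25]
   → D = (-7, -29)
5. C_x = -6308/769  [F, A, C are collinear ∩ DC ⟂ FA]
6. C_y = -21976/769  [F, A, C are collinear ∩ DC ⟂ FA]
   → C = (-6308/769, -21976/769)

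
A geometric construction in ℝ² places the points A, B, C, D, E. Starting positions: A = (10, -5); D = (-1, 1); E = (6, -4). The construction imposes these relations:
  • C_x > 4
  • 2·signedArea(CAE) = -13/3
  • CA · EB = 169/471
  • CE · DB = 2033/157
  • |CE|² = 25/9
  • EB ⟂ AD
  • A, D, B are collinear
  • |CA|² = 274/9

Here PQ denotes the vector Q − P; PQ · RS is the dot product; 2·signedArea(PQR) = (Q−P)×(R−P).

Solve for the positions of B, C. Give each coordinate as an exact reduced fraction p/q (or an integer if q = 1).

1. B_x = 1020/157  [A, D, B are collinear ∩ EB ⟂ AD]
2. B_y = -485/157  [A, D, B are collinear ∩ EB ⟂ AD]
   → B = (1020/157, -485/157)
3. C_x = 5  [CE · DB = 2033/157 ∩ CA · EB = 169/471]
4. C_y = -8/3  [CE · DB = 2033/157 ∩ CA · EB = 169/471]
   → C = (5, -8/3)

B = (1020/157, -485/157)
C = (5, -8/3)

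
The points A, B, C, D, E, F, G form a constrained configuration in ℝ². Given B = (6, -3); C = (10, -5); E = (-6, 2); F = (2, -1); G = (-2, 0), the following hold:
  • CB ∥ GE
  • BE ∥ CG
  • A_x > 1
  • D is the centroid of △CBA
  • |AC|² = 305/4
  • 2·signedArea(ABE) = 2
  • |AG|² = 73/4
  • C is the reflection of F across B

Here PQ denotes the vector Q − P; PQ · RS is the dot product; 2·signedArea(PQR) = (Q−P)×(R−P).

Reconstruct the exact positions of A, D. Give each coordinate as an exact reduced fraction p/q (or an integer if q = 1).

1. A_x = 2  [line -5·x + -12·y + -8 = 0 ∩ |AG|² = 73/4]
2. A_y = -3/2  [line -5·x + -12·y + -8 = 0 ∩ |AG|² = 73/4]
   → A = (2, -3/2)
3. D_x = 6  [D is the centroid of △CBA]
4. D_y = -19/6  [D is the centroid of △CBA]
   → D = (6, -19/6)

A = (2, -3/2)
D = (6, -19/6)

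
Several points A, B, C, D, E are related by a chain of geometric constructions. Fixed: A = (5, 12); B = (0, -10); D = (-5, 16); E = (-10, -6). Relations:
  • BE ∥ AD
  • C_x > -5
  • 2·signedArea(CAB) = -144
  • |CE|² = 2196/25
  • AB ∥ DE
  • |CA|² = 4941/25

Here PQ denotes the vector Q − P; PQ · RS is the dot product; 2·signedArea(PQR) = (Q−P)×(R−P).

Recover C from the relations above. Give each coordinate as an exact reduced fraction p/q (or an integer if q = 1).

C = (-4, 6/5)

1. C_x = -4  [line 22·x + -5·y + 94 = 0 ∩ |CE|² = 2196/25]
2. C_y = 6/5  [line 22·x + -5·y + 94 = 0 ∩ |CE|² = 2196/25]
   → C = (-4, 6/5)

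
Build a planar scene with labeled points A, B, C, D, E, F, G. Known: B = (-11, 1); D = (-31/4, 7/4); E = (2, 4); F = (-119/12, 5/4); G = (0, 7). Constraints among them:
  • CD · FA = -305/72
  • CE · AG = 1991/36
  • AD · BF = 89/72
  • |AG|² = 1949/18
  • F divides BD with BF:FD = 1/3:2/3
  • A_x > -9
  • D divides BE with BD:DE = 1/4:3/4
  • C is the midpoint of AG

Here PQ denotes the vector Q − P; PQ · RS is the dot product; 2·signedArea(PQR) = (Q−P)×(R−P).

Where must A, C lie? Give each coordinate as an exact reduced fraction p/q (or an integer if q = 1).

1. A_x = -53/6  [line -13/12·x + -1/4·y + -331/36 = 0 ∩ |AG|² = 1949/18]
2. A_y = 3/2  [line -13/12·x + -1/4·y + -331/36 = 0 ∩ |AG|² = 1949/18]
   → A = (-53/6, 3/2)
3. C_x = -53/12  [C is the midpoint of AG]
4. C_y = 17/4  [C is the midpoint of AG]
   → C = (-53/12, 17/4)

A = (-53/6, 3/2)
C = (-53/12, 17/4)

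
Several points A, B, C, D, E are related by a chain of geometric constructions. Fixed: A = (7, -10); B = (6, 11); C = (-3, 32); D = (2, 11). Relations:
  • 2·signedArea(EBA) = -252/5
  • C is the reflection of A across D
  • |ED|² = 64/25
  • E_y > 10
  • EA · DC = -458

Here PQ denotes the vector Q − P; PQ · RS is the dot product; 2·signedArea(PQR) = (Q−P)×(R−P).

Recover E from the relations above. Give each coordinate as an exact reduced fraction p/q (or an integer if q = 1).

1. E_x = 18/5  [2·signedArea(EBA) = -252/5 ∩ EA · DC = -458]
2. E_y = 11  [2·signedArea(EBA) = -252/5 ∩ EA · DC = -458]
   → E = (18/5, 11)

E = (18/5, 11)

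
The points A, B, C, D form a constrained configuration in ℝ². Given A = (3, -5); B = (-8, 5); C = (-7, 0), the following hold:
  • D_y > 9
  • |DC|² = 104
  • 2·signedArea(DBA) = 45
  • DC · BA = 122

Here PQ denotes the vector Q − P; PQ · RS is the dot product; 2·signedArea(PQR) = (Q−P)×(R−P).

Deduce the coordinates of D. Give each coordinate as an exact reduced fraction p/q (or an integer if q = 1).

1. D_x = -9  [2·signedArea(DBA) = 45 ∩ DC · BA = 122]
2. D_y = 10  [2·signedArea(DBA) = 45 ∩ DC · BA = 122]
   → D = (-9, 10)

D = (-9, 10)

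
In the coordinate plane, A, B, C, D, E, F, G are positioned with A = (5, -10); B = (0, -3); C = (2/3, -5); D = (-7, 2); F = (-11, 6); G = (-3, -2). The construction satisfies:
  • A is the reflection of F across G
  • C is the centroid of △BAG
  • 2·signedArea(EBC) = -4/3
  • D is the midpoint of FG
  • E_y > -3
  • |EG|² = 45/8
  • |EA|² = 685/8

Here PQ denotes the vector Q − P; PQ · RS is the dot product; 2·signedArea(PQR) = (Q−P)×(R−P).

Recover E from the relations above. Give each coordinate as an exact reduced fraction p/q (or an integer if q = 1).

1. E_x = -3/4  [line 2·x + 2/3·y + 10/3 = 0 ∩ |EA|² = 685/8]
2. E_y = -11/4  [line 2·x + 2/3·y + 10/3 = 0 ∩ |EA|² = 685/8]
   → E = (-3/4, -11/4)

E = (-3/4, -11/4)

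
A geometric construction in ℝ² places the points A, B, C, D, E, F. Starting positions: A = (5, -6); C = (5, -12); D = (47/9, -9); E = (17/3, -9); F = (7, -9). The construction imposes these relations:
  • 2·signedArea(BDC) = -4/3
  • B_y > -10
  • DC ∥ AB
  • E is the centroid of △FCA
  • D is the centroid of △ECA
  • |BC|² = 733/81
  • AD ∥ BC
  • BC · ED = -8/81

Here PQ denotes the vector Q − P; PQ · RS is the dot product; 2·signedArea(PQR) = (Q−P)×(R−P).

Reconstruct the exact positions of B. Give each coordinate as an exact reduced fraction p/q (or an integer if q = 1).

1. B_x = 43/9  [AD ∥ BC ∩ DC ∥ AB]
2. B_y = -9  [AD ∥ BC ∩ DC ∥ AB]
   → B = (43/9, -9)

B = (43/9, -9)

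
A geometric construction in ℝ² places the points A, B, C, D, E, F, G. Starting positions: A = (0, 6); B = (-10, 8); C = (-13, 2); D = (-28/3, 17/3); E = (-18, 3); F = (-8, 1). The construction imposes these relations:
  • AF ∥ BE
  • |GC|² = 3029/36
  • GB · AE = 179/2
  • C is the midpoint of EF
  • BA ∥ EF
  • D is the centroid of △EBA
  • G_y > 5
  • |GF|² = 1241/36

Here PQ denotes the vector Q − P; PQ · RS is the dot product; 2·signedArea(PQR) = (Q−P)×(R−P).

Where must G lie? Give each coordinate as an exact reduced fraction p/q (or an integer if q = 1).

1. G_x = -14/3  [line 18·x + 3·y + 133/2 = 0 ∩ |GF|² = 1241/36]
2. G_y = 35/6  [line 18·x + 3·y + 133/2 = 0 ∩ |GF|² = 1241/36]
   → G = (-14/3, 35/6)

G = (-14/3, 35/6)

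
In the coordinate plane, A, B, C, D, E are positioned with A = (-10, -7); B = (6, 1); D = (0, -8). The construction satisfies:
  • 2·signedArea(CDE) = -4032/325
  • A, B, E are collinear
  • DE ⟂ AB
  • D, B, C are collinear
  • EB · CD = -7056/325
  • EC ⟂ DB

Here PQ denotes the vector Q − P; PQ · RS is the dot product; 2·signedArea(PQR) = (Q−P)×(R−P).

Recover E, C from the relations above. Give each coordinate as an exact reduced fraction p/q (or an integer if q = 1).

1. E_x = -12/5  [A, B, E are collinear ∩ DE ⟂ AB]
2. E_y = -16/5  [A, B, E are collinear ∩ DE ⟂ AB]
   → E = (-12/5, -16/5)
3. C_x = 96/65  [D, B, C are collinear ∩ EC ⟂ DB]
4. C_y = -376/65  [D, B, C are collinear ∩ EC ⟂ DB]
   → C = (96/65, -376/65)

C = (96/65, -376/65)
E = (-12/5, -16/5)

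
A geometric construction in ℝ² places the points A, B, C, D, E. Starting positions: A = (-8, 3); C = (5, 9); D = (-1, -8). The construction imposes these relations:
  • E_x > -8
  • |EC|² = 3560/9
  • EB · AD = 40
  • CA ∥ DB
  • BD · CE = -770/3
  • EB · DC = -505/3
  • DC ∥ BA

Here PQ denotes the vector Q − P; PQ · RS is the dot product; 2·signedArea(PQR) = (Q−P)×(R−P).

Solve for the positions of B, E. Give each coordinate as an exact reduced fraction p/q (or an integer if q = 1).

B = (-14, -14)
E = (-23/3, -19/3)

1. B_x = -14  [DC ∥ BA ∩ CA ∥ DB]
2. B_y = -14  [DC ∥ BA ∩ CA ∥ DB]
   → B = (-14, -14)
3. E_x = -23/3  [EB · DC = -505/3 ∩ BD · CE = -770/3]
4. E_y = -19/3  [EB · DC = -505/3 ∩ BD · CE = -770/3]
   → E = (-23/3, -19/3)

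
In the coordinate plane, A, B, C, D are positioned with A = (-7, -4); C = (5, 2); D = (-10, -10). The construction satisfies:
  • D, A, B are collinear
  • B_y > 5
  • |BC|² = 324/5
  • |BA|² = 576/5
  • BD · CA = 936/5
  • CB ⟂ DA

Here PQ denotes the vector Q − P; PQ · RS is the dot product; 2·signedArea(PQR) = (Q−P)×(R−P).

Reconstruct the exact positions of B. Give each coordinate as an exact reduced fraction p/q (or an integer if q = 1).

B = (-11/5, 28/5)

1. B_x = -11/5  [D, A, B are collinear ∩ CB ⟂ DA]
2. B_y = 28/5  [D, A, B are collinear ∩ CB ⟂ DA]
   → B = (-11/5, 28/5)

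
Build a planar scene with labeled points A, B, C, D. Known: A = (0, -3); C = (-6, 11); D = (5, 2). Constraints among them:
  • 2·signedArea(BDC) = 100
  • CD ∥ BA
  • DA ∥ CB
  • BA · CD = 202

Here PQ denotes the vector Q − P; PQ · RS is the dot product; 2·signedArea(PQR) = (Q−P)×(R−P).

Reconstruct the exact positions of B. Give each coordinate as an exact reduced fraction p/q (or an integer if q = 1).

B = (-11, 6)

1. B_x = -11  [CD ∥ BA ∩ DA ∥ CB]
2. B_y = 6  [CD ∥ BA ∩ DA ∥ CB]
   → B = (-11, 6)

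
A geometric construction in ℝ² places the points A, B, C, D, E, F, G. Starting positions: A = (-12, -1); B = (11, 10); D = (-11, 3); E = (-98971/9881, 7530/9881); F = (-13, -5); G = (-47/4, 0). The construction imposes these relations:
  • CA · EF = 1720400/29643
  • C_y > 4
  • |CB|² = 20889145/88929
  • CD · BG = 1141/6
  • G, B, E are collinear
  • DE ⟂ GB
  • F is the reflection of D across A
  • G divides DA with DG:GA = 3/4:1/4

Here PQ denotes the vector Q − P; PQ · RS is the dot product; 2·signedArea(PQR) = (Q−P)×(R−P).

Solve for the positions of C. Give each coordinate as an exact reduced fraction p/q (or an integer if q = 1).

1. C_x = -98971/29643  [CA · EF = 1720400/29643 ∩ CD · BG = 1141/6]
2. C_y = 135983/29643  [CA · EF = 1720400/29643 ∩ CD · BG = 1141/6]
   → C = (-98971/29643, 135983/29643)

C = (-98971/29643, 135983/29643)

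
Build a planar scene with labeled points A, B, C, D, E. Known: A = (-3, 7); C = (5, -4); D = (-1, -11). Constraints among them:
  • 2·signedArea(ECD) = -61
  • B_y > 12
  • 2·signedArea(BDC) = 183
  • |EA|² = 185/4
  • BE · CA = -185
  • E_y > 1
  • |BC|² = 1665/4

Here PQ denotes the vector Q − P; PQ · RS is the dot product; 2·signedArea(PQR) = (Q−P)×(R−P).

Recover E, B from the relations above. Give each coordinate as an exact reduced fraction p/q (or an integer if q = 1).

B = (-7, 25/2)
E = (1, 3/2)

1. B_x = -7  [line -7·x + 6·y + -124 = 0 ∩ |BC|² = 1665/4]
2. B_y = 25/2  [line -7·x + 6·y + -124 = 0 ∩ |BC|² = 1665/4]
   → B = (-7, 25/2)
3. E_x = 1  [2·signedArea(ECD) = -61 ∩ BE · CA = -185]
4. E_y = 3/2  [2·signedArea(ECD) = -61 ∩ BE · CA = -185]
   → E = (1, 3/2)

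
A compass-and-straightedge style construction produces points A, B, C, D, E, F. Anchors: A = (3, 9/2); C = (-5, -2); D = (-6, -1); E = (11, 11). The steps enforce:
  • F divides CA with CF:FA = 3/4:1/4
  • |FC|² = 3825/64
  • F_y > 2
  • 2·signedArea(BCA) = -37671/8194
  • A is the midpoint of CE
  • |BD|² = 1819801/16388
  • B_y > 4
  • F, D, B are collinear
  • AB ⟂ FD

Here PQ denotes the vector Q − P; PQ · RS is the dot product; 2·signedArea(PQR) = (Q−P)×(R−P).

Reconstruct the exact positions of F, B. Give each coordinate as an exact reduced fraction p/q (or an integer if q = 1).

B = (13190/4097, 33625/8194)
F = (1, 23/8)

1. F_x = 1  [F divides CA with CF:FA = 3/4:1/4]
2. F_y = 23/8  [F divides CA with CF:FA = 3/4:1/4]
   → F = (1, 23/8)
3. B_x = 13190/4097  [F, D, B are collinear ∩ AB ⟂ FD]
4. B_y = 33625/8194  [F, D, B are collinear ∩ AB ⟂ FD]
   → B = (13190/4097, 33625/8194)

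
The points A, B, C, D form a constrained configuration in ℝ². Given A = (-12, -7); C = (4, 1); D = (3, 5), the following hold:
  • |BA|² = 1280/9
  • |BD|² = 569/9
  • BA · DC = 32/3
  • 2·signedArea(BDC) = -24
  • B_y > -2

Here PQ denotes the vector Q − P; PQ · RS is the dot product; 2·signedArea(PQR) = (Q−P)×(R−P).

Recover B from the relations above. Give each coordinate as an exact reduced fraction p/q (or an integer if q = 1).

B = (-4/3, -5/3)

1. B_x = -4/3  [2·signedArea(BDC) = -24 ∩ BA · DC = 32/3]
2. B_y = -5/3  [2·signedArea(BDC) = -24 ∩ BA · DC = 32/3]
   → B = (-4/3, -5/3)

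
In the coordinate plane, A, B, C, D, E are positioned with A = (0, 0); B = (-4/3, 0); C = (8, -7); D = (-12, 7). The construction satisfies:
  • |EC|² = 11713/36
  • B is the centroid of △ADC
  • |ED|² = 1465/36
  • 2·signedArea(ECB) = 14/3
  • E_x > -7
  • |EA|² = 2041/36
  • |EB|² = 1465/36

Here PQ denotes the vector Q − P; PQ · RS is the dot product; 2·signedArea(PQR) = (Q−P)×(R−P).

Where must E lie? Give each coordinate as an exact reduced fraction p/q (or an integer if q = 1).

E = (-20/3, 7/2)

1. E_x = -20/3  [line -7·x + -28/3·y + -14 = 0 ∩ |ED|² = 1465/36]
2. E_y = 7/2  [line -7·x + -28/3·y + -14 = 0 ∩ |ED|² = 1465/36]
   → E = (-20/3, 7/2)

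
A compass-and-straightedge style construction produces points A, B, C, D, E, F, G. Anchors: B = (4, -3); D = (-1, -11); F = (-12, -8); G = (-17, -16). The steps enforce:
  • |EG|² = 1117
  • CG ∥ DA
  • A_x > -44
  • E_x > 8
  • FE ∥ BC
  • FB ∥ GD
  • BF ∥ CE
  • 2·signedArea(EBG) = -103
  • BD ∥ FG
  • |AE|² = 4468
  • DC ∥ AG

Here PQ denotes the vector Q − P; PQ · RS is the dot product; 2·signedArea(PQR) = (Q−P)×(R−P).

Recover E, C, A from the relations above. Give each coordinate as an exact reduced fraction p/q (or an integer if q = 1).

1. E_x = 9  [line 13·x + -21·y + -12 = 0 ∩ |EG|² = 1117]
2. E_y = 5  [line 13·x + -21·y + -12 = 0 ∩ |EG|² = 1117]
   → E = (9, 5)
3. C_x = 25  [BF ∥ CE ∩ FE ∥ BC]
4. C_y = 10  [BF ∥ CE ∩ FE ∥ BC]
   → C = (25, 10)
5. A_x = -43  [DC ∥ AG ∩ CG ∥ DA]
6. A_y = -37  [DC ∥ AG ∩ CG ∥ DA]
   → A = (-43, -37)

A = (-43, -37)
C = (25, 10)
E = (9, 5)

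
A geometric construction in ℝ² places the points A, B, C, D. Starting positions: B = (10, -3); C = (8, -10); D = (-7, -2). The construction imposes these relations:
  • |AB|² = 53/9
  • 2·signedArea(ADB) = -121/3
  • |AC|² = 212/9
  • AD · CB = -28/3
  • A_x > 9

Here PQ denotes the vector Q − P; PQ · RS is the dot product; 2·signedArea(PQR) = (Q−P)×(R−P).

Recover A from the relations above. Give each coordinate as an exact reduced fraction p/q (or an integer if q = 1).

1. A_x = 28/3  [2·signedArea(ADB) = -121/3 ∩ AD · CB = -28/3]
2. A_y = -16/3  [2·signedArea(ADB) = -121/3 ∩ AD · CB = -28/3]
   → A = (28/3, -16/3)

A = (28/3, -16/3)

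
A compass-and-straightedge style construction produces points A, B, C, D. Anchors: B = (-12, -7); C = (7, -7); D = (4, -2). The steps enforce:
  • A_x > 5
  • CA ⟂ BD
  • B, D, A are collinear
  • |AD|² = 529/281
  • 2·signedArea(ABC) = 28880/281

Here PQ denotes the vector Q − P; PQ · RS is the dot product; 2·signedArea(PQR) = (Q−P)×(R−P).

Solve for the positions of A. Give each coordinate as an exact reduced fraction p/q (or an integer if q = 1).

A = (1492/281, -447/281)

1. A_x = 1492/281  [B, D, A are collinear ∩ CA ⟂ BD]
2. A_y = -447/281  [B, D, A are collinear ∩ CA ⟂ BD]
   → A = (1492/281, -447/281)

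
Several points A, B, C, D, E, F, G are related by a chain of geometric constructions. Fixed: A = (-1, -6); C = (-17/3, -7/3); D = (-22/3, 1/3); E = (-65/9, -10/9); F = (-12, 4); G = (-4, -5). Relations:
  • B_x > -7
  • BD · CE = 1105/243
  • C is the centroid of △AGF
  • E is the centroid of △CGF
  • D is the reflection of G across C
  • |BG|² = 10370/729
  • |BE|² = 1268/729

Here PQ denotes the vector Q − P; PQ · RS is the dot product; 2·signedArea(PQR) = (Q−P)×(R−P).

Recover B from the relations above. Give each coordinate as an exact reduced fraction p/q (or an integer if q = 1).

B = (-167/27, -52/27)

1. B_x = -167/27  [line 14/9·x + -11/9·y + 1766/243 = 0 ∩ |BE|² = 1268/729]
2. B_y = -52/27  [line 14/9·x + -11/9·y + 1766/243 = 0 ∩ |BE|² = 1268/729]
   → B = (-167/27, -52/27)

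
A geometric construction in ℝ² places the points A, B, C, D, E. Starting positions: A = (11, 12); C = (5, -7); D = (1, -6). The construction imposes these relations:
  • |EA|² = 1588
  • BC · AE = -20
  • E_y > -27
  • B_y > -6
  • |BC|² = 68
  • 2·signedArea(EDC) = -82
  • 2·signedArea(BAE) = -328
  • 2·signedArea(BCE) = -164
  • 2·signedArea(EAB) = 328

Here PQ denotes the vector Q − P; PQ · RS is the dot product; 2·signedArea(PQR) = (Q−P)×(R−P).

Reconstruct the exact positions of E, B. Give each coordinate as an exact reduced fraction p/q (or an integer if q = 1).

B = (-3, -5)
E = (-1, -26)

1. E_x = -1  [line 1·x + 4·y + 105 = 0 ∩ |EA|² = 1588]
2. E_y = -26  [line 1·x + 4·y + 105 = 0 ∩ |EA|² = 1588]
   → E = (-1, -26)
3. B_x = -3  [2·signedArea(BCE) = -164 ∩ BC · AE = -20]
4. B_y = -5  [2·signedArea(BCE) = -164 ∩ BC · AE = -20]
   → B = (-3, -5)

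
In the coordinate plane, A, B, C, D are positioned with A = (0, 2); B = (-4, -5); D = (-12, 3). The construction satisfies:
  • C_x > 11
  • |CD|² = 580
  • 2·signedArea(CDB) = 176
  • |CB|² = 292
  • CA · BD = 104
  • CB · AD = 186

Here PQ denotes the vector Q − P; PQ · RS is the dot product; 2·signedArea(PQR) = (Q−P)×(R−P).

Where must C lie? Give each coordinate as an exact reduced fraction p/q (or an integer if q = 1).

C = (12, 1)

1. C_x = 12  [CB · AD = 186 ∩ CA · BD = 104]
2. C_y = 1  [CB · AD = 186 ∩ CA · BD = 104]
   → C = (12, 1)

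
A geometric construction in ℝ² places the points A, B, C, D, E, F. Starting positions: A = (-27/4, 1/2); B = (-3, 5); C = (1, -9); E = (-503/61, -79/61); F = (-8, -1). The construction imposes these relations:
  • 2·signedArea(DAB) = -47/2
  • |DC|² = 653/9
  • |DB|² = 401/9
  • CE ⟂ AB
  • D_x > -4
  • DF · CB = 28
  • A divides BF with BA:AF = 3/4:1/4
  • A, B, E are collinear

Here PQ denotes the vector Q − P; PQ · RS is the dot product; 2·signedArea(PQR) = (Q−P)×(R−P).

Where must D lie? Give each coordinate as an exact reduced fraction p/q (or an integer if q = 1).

D = (-10/3, -5/3)

1. D_x = -10/3  [2·signedArea(DAB) = -47/2 ∩ DF · CB = 28]
2. D_y = -5/3  [2·signedArea(DAB) = -47/2 ∩ DF · CB = 28]
   → D = (-10/3, -5/3)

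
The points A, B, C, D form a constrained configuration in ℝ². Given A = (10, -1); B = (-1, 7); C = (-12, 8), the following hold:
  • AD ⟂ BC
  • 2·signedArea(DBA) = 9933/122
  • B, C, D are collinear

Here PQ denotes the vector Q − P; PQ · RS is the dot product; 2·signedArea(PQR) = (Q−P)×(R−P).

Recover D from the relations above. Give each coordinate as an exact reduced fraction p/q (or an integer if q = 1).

D = (1297/122, 725/122)

1. D_x = 1297/122  [B, C, D are collinear ∩ AD ⟂ BC]
2. D_y = 725/122  [B, C, D are collinear ∩ AD ⟂ BC]
   → D = (1297/122, 725/122)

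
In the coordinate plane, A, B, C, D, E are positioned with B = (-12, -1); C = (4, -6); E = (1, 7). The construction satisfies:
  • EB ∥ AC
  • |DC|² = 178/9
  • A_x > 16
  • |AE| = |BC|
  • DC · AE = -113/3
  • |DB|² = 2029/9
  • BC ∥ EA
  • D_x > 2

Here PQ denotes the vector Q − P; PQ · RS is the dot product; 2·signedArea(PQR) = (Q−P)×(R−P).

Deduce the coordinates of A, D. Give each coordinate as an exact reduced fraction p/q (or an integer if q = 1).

1. A_x = 17  [EB ∥ AC ∩ BC ∥ EA]
2. A_y = 2  [EB ∥ AC ∩ BC ∥ EA]
   → A = (17, 2)
3. D_x = 3  [line 16·x + -5·y + -169/3 = 0 ∩ |DB|² = 2029/9]
4. D_y = -5/3  [line 16·x + -5·y + -169/3 = 0 ∩ |DB|² = 2029/9]
   → D = (3, -5/3)

A = (17, 2)
D = (3, -5/3)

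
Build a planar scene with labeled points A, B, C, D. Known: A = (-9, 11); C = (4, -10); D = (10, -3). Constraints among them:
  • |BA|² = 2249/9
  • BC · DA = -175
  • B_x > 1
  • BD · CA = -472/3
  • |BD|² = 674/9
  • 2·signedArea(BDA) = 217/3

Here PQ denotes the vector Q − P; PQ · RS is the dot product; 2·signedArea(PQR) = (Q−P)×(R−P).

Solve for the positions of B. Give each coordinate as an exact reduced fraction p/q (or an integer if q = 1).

B = (5/3, -2/3)

1. B_x = 5/3  [BD · CA = -472/3 ∩ BC · DA = -175]
2. B_y = -2/3  [BD · CA = -472/3 ∩ BC · DA = -175]
   → B = (5/3, -2/3)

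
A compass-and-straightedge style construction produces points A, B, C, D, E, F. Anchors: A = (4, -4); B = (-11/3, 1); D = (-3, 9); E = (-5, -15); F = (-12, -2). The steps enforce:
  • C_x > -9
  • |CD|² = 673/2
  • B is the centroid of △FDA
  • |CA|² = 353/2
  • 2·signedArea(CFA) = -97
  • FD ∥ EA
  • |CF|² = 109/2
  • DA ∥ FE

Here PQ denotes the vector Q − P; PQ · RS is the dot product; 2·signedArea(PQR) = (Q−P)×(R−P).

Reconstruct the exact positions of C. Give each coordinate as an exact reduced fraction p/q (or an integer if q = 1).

1. C_x = -17/2  [line 2·x + 16·y + 153 = 0 ∩ |CF|² = 109/2]
2. C_y = -17/2  [line 2·x + 16·y + 153 = 0 ∩ |CF|² = 109/2]
   → C = (-17/2, -17/2)

C = (-17/2, -17/2)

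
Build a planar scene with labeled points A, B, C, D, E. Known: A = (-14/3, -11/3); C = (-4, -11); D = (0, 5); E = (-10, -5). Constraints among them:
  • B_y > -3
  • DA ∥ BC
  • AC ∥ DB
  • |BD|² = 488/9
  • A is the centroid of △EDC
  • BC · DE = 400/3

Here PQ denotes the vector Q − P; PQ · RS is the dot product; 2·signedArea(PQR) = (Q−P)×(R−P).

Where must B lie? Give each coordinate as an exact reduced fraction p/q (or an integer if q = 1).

1. B_x = 2/3  [DA ∥ BC ∩ AC ∥ DB]
2. B_y = -7/3  [DA ∥ BC ∩ AC ∥ DB]
   → B = (2/3, -7/3)

B = (2/3, -7/3)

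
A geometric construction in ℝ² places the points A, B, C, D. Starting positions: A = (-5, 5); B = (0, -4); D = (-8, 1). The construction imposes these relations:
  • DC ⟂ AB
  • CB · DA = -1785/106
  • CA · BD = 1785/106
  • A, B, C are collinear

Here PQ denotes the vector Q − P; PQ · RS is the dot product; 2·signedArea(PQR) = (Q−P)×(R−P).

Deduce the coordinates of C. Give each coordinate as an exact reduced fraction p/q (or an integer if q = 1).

1. C_x = -425/106  [A, B, C are collinear ∩ DC ⟂ AB]
2. C_y = 341/106  [A, B, C are collinear ∩ DC ⟂ AB]
   → C = (-425/106, 341/106)

C = (-425/106, 341/106)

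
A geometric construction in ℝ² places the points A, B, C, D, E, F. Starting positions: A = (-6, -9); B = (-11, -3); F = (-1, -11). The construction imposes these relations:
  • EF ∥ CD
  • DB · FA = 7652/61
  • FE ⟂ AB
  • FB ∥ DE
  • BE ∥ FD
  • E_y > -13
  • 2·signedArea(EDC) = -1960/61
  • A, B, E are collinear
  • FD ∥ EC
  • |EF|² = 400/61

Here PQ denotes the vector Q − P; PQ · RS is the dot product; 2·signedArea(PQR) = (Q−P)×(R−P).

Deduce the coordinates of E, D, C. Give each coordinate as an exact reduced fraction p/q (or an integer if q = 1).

1. E_x = -181/61  [A, B, E are collinear ∩ FE ⟂ AB]
2. E_y = -771/61  [A, B, E are collinear ∩ FE ⟂ AB]
   → E = (-181/61, -771/61)
3. D_x = 429/61  [FB ∥ DE ∩ BE ∥ FD]
4. D_y = -1259/61  [FB ∥ DE ∩ BE ∥ FD]
   → D = (429/61, -1259/61)
5. C_x = 309/61  [EF ∥ CD ∩ FD ∥ EC]
6. C_y = -1359/61  [EF ∥ CD ∩ FD ∥ EC]
   → C = (309/61, -1359/61)

C = (309/61, -1359/61)
D = (429/61, -1259/61)
E = (-181/61, -771/61)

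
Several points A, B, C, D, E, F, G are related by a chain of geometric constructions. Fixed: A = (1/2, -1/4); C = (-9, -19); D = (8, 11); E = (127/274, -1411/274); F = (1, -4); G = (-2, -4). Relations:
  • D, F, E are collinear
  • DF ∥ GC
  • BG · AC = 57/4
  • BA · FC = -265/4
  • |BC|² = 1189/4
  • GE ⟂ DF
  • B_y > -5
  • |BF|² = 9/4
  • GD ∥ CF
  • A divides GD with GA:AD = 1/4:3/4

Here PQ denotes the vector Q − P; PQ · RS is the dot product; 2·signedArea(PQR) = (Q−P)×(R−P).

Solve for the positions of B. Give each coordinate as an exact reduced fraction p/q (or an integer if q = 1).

B = (-1/2, -4)

1. B_x = -1/2  [BA · FC = -265/4 ∩ BG · AC = 57/4]
2. B_y = -4  [BA · FC = -265/4 ∩ BG · AC = 57/4]
   → B = (-1/2, -4)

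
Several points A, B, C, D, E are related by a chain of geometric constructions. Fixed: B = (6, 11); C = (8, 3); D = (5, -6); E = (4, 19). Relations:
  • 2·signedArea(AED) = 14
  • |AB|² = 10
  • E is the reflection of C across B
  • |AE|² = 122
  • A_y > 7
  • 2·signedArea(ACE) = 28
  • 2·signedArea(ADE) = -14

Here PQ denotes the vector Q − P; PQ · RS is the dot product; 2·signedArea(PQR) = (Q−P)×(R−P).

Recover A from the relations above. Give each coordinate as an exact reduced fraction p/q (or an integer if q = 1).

A = (5, 8)

1. A_x = 5  [2·signedArea(AED) = 14 ∩ 2·signedArea(ACE) = 28]
2. A_y = 8  [2·signedArea(AED) = 14 ∩ 2·signedArea(ACE) = 28]
   → A = (5, 8)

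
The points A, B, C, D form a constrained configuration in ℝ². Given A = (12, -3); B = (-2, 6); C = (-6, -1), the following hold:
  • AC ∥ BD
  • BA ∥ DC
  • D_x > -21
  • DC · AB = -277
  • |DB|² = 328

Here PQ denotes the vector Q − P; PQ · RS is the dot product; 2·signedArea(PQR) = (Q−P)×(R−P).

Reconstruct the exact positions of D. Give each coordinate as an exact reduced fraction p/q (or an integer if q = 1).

1. D_x = -20  [BA ∥ DC ∩ AC ∥ BD]
2. D_y = 8  [BA ∥ DC ∩ AC ∥ BD]
   → D = (-20, 8)

D = (-20, 8)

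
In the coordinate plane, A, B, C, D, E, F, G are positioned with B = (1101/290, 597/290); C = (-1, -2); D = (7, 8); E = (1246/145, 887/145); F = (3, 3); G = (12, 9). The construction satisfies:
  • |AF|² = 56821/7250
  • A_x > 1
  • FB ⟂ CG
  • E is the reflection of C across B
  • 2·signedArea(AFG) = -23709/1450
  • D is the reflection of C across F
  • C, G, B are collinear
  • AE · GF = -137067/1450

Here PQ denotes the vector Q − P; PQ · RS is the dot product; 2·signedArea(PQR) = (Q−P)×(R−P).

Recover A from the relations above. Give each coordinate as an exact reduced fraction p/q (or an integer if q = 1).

1. A_x = 2723/1450  [2·signedArea(AFG) = -23709/1450 ∩ AE · GF = -137067/1450]
2. A_y = 631/1450  [2·signedArea(AFG) = -23709/1450 ∩ AE · GF = -137067/1450]
   → A = (2723/1450, 631/1450)

A = (2723/1450, 631/1450)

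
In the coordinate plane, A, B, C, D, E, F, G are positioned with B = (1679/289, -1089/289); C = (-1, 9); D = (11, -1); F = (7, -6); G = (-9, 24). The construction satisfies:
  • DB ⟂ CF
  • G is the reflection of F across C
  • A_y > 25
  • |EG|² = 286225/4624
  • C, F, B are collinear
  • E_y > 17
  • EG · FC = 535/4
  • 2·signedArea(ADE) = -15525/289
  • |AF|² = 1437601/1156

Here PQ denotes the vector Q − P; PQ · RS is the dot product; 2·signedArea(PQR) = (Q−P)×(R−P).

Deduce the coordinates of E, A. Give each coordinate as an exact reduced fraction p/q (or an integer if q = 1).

A = (-2773/289, 14517/578)
E = (-1531/289, 19719/1156)

1. E_x = -1531/289  [line 8·x + -15·y + 1193/4 = 0 ∩ |EG|² = 286225/4624]
2. E_y = 19719/1156  [line 8·x + -15·y + 1193/4 = 0 ∩ |EG|² = 286225/4624]
   → E = (-1531/289, 19719/1156)
3. A_x = -2773/289  [line -20875/1156·x + -4710/289·y + 272885/1156 = 0 ∩ |AF|² = 1437601/1156]
4. A_y = 14517/578  [line -20875/1156·x + -4710/289·y + 272885/1156 = 0 ∩ |AF|² = 1437601/1156]
   → A = (-2773/289, 14517/578)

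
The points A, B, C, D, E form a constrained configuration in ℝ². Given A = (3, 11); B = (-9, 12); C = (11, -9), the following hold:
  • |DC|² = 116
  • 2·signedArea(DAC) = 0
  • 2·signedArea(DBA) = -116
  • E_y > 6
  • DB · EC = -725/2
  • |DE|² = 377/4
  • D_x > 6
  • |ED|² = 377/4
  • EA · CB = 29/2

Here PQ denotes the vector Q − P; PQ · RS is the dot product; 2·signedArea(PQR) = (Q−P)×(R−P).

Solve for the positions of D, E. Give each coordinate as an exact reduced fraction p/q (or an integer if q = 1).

1. D_x = 7  [2·signedArea(DAC) = 0 ∩ 2·signedArea(DBA) = -116]
2. D_y = 1  [2·signedArea(DAC) = 0 ∩ 2·signedArea(DBA) = -116]
   → D = (7, 1)
3. E_x = -1  [EA · CB = 29/2 ∩ DB · EC = -725/2]
4. E_y = 13/2  [EA · CB = 29/2 ∩ DB · EC = -725/2]
   → E = (-1, 13/2)

D = (7, 1)
E = (-1, 13/2)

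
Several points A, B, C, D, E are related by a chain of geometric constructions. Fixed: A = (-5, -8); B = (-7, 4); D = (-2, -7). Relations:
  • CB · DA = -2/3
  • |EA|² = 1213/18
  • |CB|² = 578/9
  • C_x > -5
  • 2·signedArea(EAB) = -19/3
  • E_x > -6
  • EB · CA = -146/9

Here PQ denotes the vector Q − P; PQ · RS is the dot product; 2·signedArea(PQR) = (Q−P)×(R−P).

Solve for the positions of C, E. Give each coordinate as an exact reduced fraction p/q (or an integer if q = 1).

1. C_x = -14/3  [line 3·x + 1·y + 53/3 = 0 ∩ |CB|² = 578/9]
2. C_y = -11/3  [line 3·x + 1·y + 53/3 = 0 ∩ |CB|² = 578/9]
   → C = (-14/3, -11/3)
3. E_x = -35/6  [2·signedArea(EAB) = -19/3 ∩ EB · CA = -146/9]
4. E_y = 1/6  [2·signedArea(EAB) = -19/3 ∩ EB · CA = -146/9]
   → E = (-35/6, 1/6)

C = (-14/3, -11/3)
E = (-35/6, 1/6)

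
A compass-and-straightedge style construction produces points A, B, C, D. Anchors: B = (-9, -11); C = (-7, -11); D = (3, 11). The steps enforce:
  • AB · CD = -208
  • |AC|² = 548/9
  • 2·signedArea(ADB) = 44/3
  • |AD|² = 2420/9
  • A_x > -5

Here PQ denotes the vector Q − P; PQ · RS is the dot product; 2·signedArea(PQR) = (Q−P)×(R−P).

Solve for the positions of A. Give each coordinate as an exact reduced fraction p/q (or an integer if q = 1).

1. A_x = -13/3  [AB · CD = -208 ∩ 2·signedArea(ADB) = 44/3]
2. A_y = -11/3  [AB · CD = -208 ∩ 2·signedArea(ADB) = 44/3]
   → A = (-13/3, -11/3)

A = (-13/3, -11/3)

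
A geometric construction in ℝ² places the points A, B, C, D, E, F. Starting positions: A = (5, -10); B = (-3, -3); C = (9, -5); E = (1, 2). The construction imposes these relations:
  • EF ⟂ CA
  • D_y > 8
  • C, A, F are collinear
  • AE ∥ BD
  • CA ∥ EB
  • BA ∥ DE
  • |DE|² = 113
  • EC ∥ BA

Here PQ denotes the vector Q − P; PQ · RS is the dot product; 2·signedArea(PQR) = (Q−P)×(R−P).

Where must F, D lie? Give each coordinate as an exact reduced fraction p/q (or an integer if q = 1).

D = (-7, 9)
F = (381/41, -190/41)

1. F_x = 381/41  [C, A, F are collinear ∩ EF ⟂ CA]
2. F_y = -190/41  [C, A, F are collinear ∩ EF ⟂ CA]
   → F = (381/41, -190/41)
3. D_x = -7  [BA ∥ DE ∩ AE ∥ BD]
4. D_y = 9  [BA ∥ DE ∩ AE ∥ BD]
   → D = (-7, 9)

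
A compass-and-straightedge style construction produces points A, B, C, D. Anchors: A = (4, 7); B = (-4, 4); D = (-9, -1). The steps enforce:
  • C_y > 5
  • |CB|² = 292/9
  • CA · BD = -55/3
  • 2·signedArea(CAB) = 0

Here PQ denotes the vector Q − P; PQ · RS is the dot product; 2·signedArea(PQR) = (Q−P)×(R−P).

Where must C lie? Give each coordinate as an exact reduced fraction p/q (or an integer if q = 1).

1. C_x = 4/3  [2·signedArea(CAB) = 0 ∩ CA · BD = -55/3]
2. C_y = 6  [2·signedArea(CAB) = 0 ∩ CA · BD = -55/3]
   → C = (4/3, 6)

C = (4/3, 6)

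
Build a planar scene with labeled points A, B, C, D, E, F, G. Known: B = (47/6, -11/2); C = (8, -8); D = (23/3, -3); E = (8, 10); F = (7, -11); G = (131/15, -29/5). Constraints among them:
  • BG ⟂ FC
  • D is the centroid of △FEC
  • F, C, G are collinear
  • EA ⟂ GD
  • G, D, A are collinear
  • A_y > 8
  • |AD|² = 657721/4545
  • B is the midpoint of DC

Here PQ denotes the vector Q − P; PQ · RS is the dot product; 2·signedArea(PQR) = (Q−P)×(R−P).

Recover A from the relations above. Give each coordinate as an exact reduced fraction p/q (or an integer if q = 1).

1. A_x = 1709/505  [G, D, A are collinear ∩ EA ⟂ GD]
2. A_y = 4162/505  [G, D, A are collinear ∩ EA ⟂ GD]
   → A = (1709/505, 4162/505)

A = (1709/505, 4162/505)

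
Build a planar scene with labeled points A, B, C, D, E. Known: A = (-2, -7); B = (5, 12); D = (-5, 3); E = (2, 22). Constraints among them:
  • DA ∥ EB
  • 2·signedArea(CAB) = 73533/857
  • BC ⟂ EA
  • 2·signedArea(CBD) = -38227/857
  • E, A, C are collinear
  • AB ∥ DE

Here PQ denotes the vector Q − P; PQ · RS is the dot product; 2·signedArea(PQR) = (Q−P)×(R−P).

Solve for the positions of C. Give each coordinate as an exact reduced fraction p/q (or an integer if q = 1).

C = (602/857, 10792/857)

1. C_x = 602/857  [E, A, C are collinear ∩ BC ⟂ EA]
2. C_y = 10792/857  [E, A, C are collinear ∩ BC ⟂ EA]
   → C = (602/857, 10792/857)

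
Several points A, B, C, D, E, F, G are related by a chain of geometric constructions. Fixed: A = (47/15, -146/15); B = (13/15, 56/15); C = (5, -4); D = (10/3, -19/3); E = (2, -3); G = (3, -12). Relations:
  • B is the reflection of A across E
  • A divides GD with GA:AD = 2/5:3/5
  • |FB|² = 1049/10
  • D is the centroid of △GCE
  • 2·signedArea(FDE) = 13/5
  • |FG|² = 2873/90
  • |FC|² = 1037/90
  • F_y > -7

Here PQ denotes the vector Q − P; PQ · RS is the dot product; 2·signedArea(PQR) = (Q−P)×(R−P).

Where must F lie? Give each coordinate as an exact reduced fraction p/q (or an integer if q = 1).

F = (77/30, -191/30)

1. F_x = 77/30  [line -10/3·x + -4/3·y + 1/15 = 0 ∩ |FG|² = 2873/90]
2. F_y = -191/30  [line -10/3·x + -4/3·y + 1/15 = 0 ∩ |FG|² = 2873/90]
   → F = (77/30, -191/30)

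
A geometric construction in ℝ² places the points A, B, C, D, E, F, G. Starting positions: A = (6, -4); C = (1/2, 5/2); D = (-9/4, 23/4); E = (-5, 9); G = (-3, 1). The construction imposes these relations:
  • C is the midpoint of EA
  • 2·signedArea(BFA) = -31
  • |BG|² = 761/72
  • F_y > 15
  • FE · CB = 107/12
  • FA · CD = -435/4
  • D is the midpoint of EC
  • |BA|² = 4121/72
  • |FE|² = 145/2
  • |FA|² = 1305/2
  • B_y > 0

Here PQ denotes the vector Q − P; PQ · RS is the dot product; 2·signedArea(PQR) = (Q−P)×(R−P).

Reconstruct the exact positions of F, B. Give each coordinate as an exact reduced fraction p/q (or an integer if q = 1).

B = (1/4, 11/12)
F = (-21/2, 31/2)

1. F_x = -21/2  [line 11/4·x + -13/4·y + 317/4 = 0 ∩ |FE|² = 145/2]
2. F_y = 31/2  [line 11/4·x + -13/4·y + 317/4 = 0 ∩ |FE|² = 145/2]
   → F = (-21/2, 31/2)
3. B_x = 1/4  [FE · CB = 107/12 ∩ 2·signedArea(BFA) = -31]
4. B_y = 11/12  [FE · CB = 107/12 ∩ 2·signedArea(BFA) = -31]
   → B = (1/4, 11/12)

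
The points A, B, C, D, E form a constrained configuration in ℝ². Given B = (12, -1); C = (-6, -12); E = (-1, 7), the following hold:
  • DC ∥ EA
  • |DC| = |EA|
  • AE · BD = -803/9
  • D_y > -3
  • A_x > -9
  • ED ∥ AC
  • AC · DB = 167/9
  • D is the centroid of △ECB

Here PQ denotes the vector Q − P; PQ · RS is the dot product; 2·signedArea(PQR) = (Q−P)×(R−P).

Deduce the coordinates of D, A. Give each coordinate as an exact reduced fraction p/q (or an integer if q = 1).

A = (-26/3, -3)
D = (5/3, -2)

1. D_x = 5/3  [D is the centroid of △ECB]
2. D_y = -2  [D is the centroid of △ECB]
   → D = (5/3, -2)
3. A_x = -26/3  [ED ∥ AC ∩ DC ∥ EA]
4. A_y = -3  [ED ∥ AC ∩ DC ∥ EA]
   → A = (-26/3, -3)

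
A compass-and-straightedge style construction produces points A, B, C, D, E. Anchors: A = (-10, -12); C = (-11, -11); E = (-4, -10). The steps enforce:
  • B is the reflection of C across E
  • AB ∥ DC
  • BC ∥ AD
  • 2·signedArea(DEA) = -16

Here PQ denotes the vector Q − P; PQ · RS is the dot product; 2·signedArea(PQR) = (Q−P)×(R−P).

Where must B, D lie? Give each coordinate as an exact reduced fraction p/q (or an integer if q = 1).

1. B_x = 3  [B is the reflection of C across E]
2. B_y = -9  [B is the reflection of C across E]
   → B = (3, -9)
3. D_x = -24  [AB ∥ DC ∩ BC ∥ AD]
4. D_y = -14  [AB ∥ DC ∩ BC ∥ AD]
   → D = (-24, -14)

B = (3, -9)
D = (-24, -14)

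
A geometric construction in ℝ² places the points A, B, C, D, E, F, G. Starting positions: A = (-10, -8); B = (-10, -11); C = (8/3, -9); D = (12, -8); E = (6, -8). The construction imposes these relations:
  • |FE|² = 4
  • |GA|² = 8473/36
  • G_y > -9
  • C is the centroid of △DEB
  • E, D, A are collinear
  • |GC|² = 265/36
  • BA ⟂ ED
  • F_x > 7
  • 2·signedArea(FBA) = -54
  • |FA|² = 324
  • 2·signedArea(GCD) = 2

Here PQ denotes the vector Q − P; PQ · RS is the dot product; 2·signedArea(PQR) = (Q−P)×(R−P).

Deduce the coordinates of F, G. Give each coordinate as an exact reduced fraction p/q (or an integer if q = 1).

1. F_x = 8  [2·signedArea(FBA) = -54]
2. F_y = -8  [|FE|² = 4]
   → F = (8, -8)
3. G_x = 16/3  [line -1·x + 28/3·y + 254/3 = 0 ∩ |GA|² = 8473/36]
4. G_y = -17/2  [line -1·x + 28/3·y + 254/3 = 0 ∩ |GA|² = 8473/36]
   → G = (16/3, -17/2)

F = (8, -8)
G = (16/3, -17/2)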